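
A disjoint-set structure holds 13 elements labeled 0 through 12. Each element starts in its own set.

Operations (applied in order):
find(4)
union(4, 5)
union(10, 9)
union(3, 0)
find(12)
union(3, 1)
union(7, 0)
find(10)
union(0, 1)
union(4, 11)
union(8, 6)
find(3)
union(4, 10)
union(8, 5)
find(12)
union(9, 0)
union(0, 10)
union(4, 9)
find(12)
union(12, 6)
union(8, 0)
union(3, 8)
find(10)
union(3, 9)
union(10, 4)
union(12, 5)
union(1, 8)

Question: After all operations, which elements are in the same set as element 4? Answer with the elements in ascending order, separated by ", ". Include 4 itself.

Step 1: find(4) -> no change; set of 4 is {4}
Step 2: union(4, 5) -> merged; set of 4 now {4, 5}
Step 3: union(10, 9) -> merged; set of 10 now {9, 10}
Step 4: union(3, 0) -> merged; set of 3 now {0, 3}
Step 5: find(12) -> no change; set of 12 is {12}
Step 6: union(3, 1) -> merged; set of 3 now {0, 1, 3}
Step 7: union(7, 0) -> merged; set of 7 now {0, 1, 3, 7}
Step 8: find(10) -> no change; set of 10 is {9, 10}
Step 9: union(0, 1) -> already same set; set of 0 now {0, 1, 3, 7}
Step 10: union(4, 11) -> merged; set of 4 now {4, 5, 11}
Step 11: union(8, 6) -> merged; set of 8 now {6, 8}
Step 12: find(3) -> no change; set of 3 is {0, 1, 3, 7}
Step 13: union(4, 10) -> merged; set of 4 now {4, 5, 9, 10, 11}
Step 14: union(8, 5) -> merged; set of 8 now {4, 5, 6, 8, 9, 10, 11}
Step 15: find(12) -> no change; set of 12 is {12}
Step 16: union(9, 0) -> merged; set of 9 now {0, 1, 3, 4, 5, 6, 7, 8, 9, 10, 11}
Step 17: union(0, 10) -> already same set; set of 0 now {0, 1, 3, 4, 5, 6, 7, 8, 9, 10, 11}
Step 18: union(4, 9) -> already same set; set of 4 now {0, 1, 3, 4, 5, 6, 7, 8, 9, 10, 11}
Step 19: find(12) -> no change; set of 12 is {12}
Step 20: union(12, 6) -> merged; set of 12 now {0, 1, 3, 4, 5, 6, 7, 8, 9, 10, 11, 12}
Step 21: union(8, 0) -> already same set; set of 8 now {0, 1, 3, 4, 5, 6, 7, 8, 9, 10, 11, 12}
Step 22: union(3, 8) -> already same set; set of 3 now {0, 1, 3, 4, 5, 6, 7, 8, 9, 10, 11, 12}
Step 23: find(10) -> no change; set of 10 is {0, 1, 3, 4, 5, 6, 7, 8, 9, 10, 11, 12}
Step 24: union(3, 9) -> already same set; set of 3 now {0, 1, 3, 4, 5, 6, 7, 8, 9, 10, 11, 12}
Step 25: union(10, 4) -> already same set; set of 10 now {0, 1, 3, 4, 5, 6, 7, 8, 9, 10, 11, 12}
Step 26: union(12, 5) -> already same set; set of 12 now {0, 1, 3, 4, 5, 6, 7, 8, 9, 10, 11, 12}
Step 27: union(1, 8) -> already same set; set of 1 now {0, 1, 3, 4, 5, 6, 7, 8, 9, 10, 11, 12}
Component of 4: {0, 1, 3, 4, 5, 6, 7, 8, 9, 10, 11, 12}

Answer: 0, 1, 3, 4, 5, 6, 7, 8, 9, 10, 11, 12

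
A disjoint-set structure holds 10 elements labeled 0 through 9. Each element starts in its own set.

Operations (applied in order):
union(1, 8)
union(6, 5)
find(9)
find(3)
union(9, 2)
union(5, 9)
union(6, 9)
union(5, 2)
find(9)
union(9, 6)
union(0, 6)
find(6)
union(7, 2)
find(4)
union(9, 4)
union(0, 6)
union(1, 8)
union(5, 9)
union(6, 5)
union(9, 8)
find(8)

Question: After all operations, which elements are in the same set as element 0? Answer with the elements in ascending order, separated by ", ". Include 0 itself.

Step 1: union(1, 8) -> merged; set of 1 now {1, 8}
Step 2: union(6, 5) -> merged; set of 6 now {5, 6}
Step 3: find(9) -> no change; set of 9 is {9}
Step 4: find(3) -> no change; set of 3 is {3}
Step 5: union(9, 2) -> merged; set of 9 now {2, 9}
Step 6: union(5, 9) -> merged; set of 5 now {2, 5, 6, 9}
Step 7: union(6, 9) -> already same set; set of 6 now {2, 5, 6, 9}
Step 8: union(5, 2) -> already same set; set of 5 now {2, 5, 6, 9}
Step 9: find(9) -> no change; set of 9 is {2, 5, 6, 9}
Step 10: union(9, 6) -> already same set; set of 9 now {2, 5, 6, 9}
Step 11: union(0, 6) -> merged; set of 0 now {0, 2, 5, 6, 9}
Step 12: find(6) -> no change; set of 6 is {0, 2, 5, 6, 9}
Step 13: union(7, 2) -> merged; set of 7 now {0, 2, 5, 6, 7, 9}
Step 14: find(4) -> no change; set of 4 is {4}
Step 15: union(9, 4) -> merged; set of 9 now {0, 2, 4, 5, 6, 7, 9}
Step 16: union(0, 6) -> already same set; set of 0 now {0, 2, 4, 5, 6, 7, 9}
Step 17: union(1, 8) -> already same set; set of 1 now {1, 8}
Step 18: union(5, 9) -> already same set; set of 5 now {0, 2, 4, 5, 6, 7, 9}
Step 19: union(6, 5) -> already same set; set of 6 now {0, 2, 4, 5, 6, 7, 9}
Step 20: union(9, 8) -> merged; set of 9 now {0, 1, 2, 4, 5, 6, 7, 8, 9}
Step 21: find(8) -> no change; set of 8 is {0, 1, 2, 4, 5, 6, 7, 8, 9}
Component of 0: {0, 1, 2, 4, 5, 6, 7, 8, 9}

Answer: 0, 1, 2, 4, 5, 6, 7, 8, 9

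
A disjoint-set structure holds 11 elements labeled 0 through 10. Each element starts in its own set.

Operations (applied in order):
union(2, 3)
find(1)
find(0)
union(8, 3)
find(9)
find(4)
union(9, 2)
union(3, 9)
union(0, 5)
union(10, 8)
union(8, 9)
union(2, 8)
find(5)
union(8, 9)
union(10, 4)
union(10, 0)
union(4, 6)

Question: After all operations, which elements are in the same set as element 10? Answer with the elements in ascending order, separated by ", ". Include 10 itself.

Step 1: union(2, 3) -> merged; set of 2 now {2, 3}
Step 2: find(1) -> no change; set of 1 is {1}
Step 3: find(0) -> no change; set of 0 is {0}
Step 4: union(8, 3) -> merged; set of 8 now {2, 3, 8}
Step 5: find(9) -> no change; set of 9 is {9}
Step 6: find(4) -> no change; set of 4 is {4}
Step 7: union(9, 2) -> merged; set of 9 now {2, 3, 8, 9}
Step 8: union(3, 9) -> already same set; set of 3 now {2, 3, 8, 9}
Step 9: union(0, 5) -> merged; set of 0 now {0, 5}
Step 10: union(10, 8) -> merged; set of 10 now {2, 3, 8, 9, 10}
Step 11: union(8, 9) -> already same set; set of 8 now {2, 3, 8, 9, 10}
Step 12: union(2, 8) -> already same set; set of 2 now {2, 3, 8, 9, 10}
Step 13: find(5) -> no change; set of 5 is {0, 5}
Step 14: union(8, 9) -> already same set; set of 8 now {2, 3, 8, 9, 10}
Step 15: union(10, 4) -> merged; set of 10 now {2, 3, 4, 8, 9, 10}
Step 16: union(10, 0) -> merged; set of 10 now {0, 2, 3, 4, 5, 8, 9, 10}
Step 17: union(4, 6) -> merged; set of 4 now {0, 2, 3, 4, 5, 6, 8, 9, 10}
Component of 10: {0, 2, 3, 4, 5, 6, 8, 9, 10}

Answer: 0, 2, 3, 4, 5, 6, 8, 9, 10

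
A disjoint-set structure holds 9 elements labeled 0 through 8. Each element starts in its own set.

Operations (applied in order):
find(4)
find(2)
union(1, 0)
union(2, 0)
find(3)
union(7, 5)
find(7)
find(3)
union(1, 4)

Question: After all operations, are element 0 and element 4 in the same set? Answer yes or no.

Answer: yes

Derivation:
Step 1: find(4) -> no change; set of 4 is {4}
Step 2: find(2) -> no change; set of 2 is {2}
Step 3: union(1, 0) -> merged; set of 1 now {0, 1}
Step 4: union(2, 0) -> merged; set of 2 now {0, 1, 2}
Step 5: find(3) -> no change; set of 3 is {3}
Step 6: union(7, 5) -> merged; set of 7 now {5, 7}
Step 7: find(7) -> no change; set of 7 is {5, 7}
Step 8: find(3) -> no change; set of 3 is {3}
Step 9: union(1, 4) -> merged; set of 1 now {0, 1, 2, 4}
Set of 0: {0, 1, 2, 4}; 4 is a member.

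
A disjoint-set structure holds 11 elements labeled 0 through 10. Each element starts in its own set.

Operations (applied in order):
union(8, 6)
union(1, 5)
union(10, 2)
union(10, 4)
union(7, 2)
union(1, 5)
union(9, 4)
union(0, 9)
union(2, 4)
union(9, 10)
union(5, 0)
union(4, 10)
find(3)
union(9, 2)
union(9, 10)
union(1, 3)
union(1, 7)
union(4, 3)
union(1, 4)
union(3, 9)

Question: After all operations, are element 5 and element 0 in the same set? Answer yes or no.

Answer: yes

Derivation:
Step 1: union(8, 6) -> merged; set of 8 now {6, 8}
Step 2: union(1, 5) -> merged; set of 1 now {1, 5}
Step 3: union(10, 2) -> merged; set of 10 now {2, 10}
Step 4: union(10, 4) -> merged; set of 10 now {2, 4, 10}
Step 5: union(7, 2) -> merged; set of 7 now {2, 4, 7, 10}
Step 6: union(1, 5) -> already same set; set of 1 now {1, 5}
Step 7: union(9, 4) -> merged; set of 9 now {2, 4, 7, 9, 10}
Step 8: union(0, 9) -> merged; set of 0 now {0, 2, 4, 7, 9, 10}
Step 9: union(2, 4) -> already same set; set of 2 now {0, 2, 4, 7, 9, 10}
Step 10: union(9, 10) -> already same set; set of 9 now {0, 2, 4, 7, 9, 10}
Step 11: union(5, 0) -> merged; set of 5 now {0, 1, 2, 4, 5, 7, 9, 10}
Step 12: union(4, 10) -> already same set; set of 4 now {0, 1, 2, 4, 5, 7, 9, 10}
Step 13: find(3) -> no change; set of 3 is {3}
Step 14: union(9, 2) -> already same set; set of 9 now {0, 1, 2, 4, 5, 7, 9, 10}
Step 15: union(9, 10) -> already same set; set of 9 now {0, 1, 2, 4, 5, 7, 9, 10}
Step 16: union(1, 3) -> merged; set of 1 now {0, 1, 2, 3, 4, 5, 7, 9, 10}
Step 17: union(1, 7) -> already same set; set of 1 now {0, 1, 2, 3, 4, 5, 7, 9, 10}
Step 18: union(4, 3) -> already same set; set of 4 now {0, 1, 2, 3, 4, 5, 7, 9, 10}
Step 19: union(1, 4) -> already same set; set of 1 now {0, 1, 2, 3, 4, 5, 7, 9, 10}
Step 20: union(3, 9) -> already same set; set of 3 now {0, 1, 2, 3, 4, 5, 7, 9, 10}
Set of 5: {0, 1, 2, 3, 4, 5, 7, 9, 10}; 0 is a member.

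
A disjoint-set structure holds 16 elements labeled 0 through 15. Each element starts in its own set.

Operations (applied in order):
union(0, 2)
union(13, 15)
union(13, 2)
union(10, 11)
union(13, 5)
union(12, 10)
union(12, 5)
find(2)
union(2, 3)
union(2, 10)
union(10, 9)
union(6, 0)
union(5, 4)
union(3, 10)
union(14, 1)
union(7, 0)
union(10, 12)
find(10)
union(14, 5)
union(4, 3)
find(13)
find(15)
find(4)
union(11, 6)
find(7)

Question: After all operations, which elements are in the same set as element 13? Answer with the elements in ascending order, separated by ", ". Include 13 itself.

Answer: 0, 1, 2, 3, 4, 5, 6, 7, 9, 10, 11, 12, 13, 14, 15

Derivation:
Step 1: union(0, 2) -> merged; set of 0 now {0, 2}
Step 2: union(13, 15) -> merged; set of 13 now {13, 15}
Step 3: union(13, 2) -> merged; set of 13 now {0, 2, 13, 15}
Step 4: union(10, 11) -> merged; set of 10 now {10, 11}
Step 5: union(13, 5) -> merged; set of 13 now {0, 2, 5, 13, 15}
Step 6: union(12, 10) -> merged; set of 12 now {10, 11, 12}
Step 7: union(12, 5) -> merged; set of 12 now {0, 2, 5, 10, 11, 12, 13, 15}
Step 8: find(2) -> no change; set of 2 is {0, 2, 5, 10, 11, 12, 13, 15}
Step 9: union(2, 3) -> merged; set of 2 now {0, 2, 3, 5, 10, 11, 12, 13, 15}
Step 10: union(2, 10) -> already same set; set of 2 now {0, 2, 3, 5, 10, 11, 12, 13, 15}
Step 11: union(10, 9) -> merged; set of 10 now {0, 2, 3, 5, 9, 10, 11, 12, 13, 15}
Step 12: union(6, 0) -> merged; set of 6 now {0, 2, 3, 5, 6, 9, 10, 11, 12, 13, 15}
Step 13: union(5, 4) -> merged; set of 5 now {0, 2, 3, 4, 5, 6, 9, 10, 11, 12, 13, 15}
Step 14: union(3, 10) -> already same set; set of 3 now {0, 2, 3, 4, 5, 6, 9, 10, 11, 12, 13, 15}
Step 15: union(14, 1) -> merged; set of 14 now {1, 14}
Step 16: union(7, 0) -> merged; set of 7 now {0, 2, 3, 4, 5, 6, 7, 9, 10, 11, 12, 13, 15}
Step 17: union(10, 12) -> already same set; set of 10 now {0, 2, 3, 4, 5, 6, 7, 9, 10, 11, 12, 13, 15}
Step 18: find(10) -> no change; set of 10 is {0, 2, 3, 4, 5, 6, 7, 9, 10, 11, 12, 13, 15}
Step 19: union(14, 5) -> merged; set of 14 now {0, 1, 2, 3, 4, 5, 6, 7, 9, 10, 11, 12, 13, 14, 15}
Step 20: union(4, 3) -> already same set; set of 4 now {0, 1, 2, 3, 4, 5, 6, 7, 9, 10, 11, 12, 13, 14, 15}
Step 21: find(13) -> no change; set of 13 is {0, 1, 2, 3, 4, 5, 6, 7, 9, 10, 11, 12, 13, 14, 15}
Step 22: find(15) -> no change; set of 15 is {0, 1, 2, 3, 4, 5, 6, 7, 9, 10, 11, 12, 13, 14, 15}
Step 23: find(4) -> no change; set of 4 is {0, 1, 2, 3, 4, 5, 6, 7, 9, 10, 11, 12, 13, 14, 15}
Step 24: union(11, 6) -> already same set; set of 11 now {0, 1, 2, 3, 4, 5, 6, 7, 9, 10, 11, 12, 13, 14, 15}
Step 25: find(7) -> no change; set of 7 is {0, 1, 2, 3, 4, 5, 6, 7, 9, 10, 11, 12, 13, 14, 15}
Component of 13: {0, 1, 2, 3, 4, 5, 6, 7, 9, 10, 11, 12, 13, 14, 15}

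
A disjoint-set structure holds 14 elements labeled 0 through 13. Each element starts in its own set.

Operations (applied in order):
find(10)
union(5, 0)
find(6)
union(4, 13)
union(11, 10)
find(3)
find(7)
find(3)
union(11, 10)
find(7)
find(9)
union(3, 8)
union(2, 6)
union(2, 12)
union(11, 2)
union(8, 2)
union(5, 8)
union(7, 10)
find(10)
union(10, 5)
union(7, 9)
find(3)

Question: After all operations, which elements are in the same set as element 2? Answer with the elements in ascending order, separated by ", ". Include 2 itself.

Answer: 0, 2, 3, 5, 6, 7, 8, 9, 10, 11, 12

Derivation:
Step 1: find(10) -> no change; set of 10 is {10}
Step 2: union(5, 0) -> merged; set of 5 now {0, 5}
Step 3: find(6) -> no change; set of 6 is {6}
Step 4: union(4, 13) -> merged; set of 4 now {4, 13}
Step 5: union(11, 10) -> merged; set of 11 now {10, 11}
Step 6: find(3) -> no change; set of 3 is {3}
Step 7: find(7) -> no change; set of 7 is {7}
Step 8: find(3) -> no change; set of 3 is {3}
Step 9: union(11, 10) -> already same set; set of 11 now {10, 11}
Step 10: find(7) -> no change; set of 7 is {7}
Step 11: find(9) -> no change; set of 9 is {9}
Step 12: union(3, 8) -> merged; set of 3 now {3, 8}
Step 13: union(2, 6) -> merged; set of 2 now {2, 6}
Step 14: union(2, 12) -> merged; set of 2 now {2, 6, 12}
Step 15: union(11, 2) -> merged; set of 11 now {2, 6, 10, 11, 12}
Step 16: union(8, 2) -> merged; set of 8 now {2, 3, 6, 8, 10, 11, 12}
Step 17: union(5, 8) -> merged; set of 5 now {0, 2, 3, 5, 6, 8, 10, 11, 12}
Step 18: union(7, 10) -> merged; set of 7 now {0, 2, 3, 5, 6, 7, 8, 10, 11, 12}
Step 19: find(10) -> no change; set of 10 is {0, 2, 3, 5, 6, 7, 8, 10, 11, 12}
Step 20: union(10, 5) -> already same set; set of 10 now {0, 2, 3, 5, 6, 7, 8, 10, 11, 12}
Step 21: union(7, 9) -> merged; set of 7 now {0, 2, 3, 5, 6, 7, 8, 9, 10, 11, 12}
Step 22: find(3) -> no change; set of 3 is {0, 2, 3, 5, 6, 7, 8, 9, 10, 11, 12}
Component of 2: {0, 2, 3, 5, 6, 7, 8, 9, 10, 11, 12}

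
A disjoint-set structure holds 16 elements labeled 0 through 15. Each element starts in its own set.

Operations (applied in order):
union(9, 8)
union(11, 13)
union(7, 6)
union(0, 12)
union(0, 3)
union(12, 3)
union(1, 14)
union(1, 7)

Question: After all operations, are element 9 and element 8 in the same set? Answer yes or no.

Answer: yes

Derivation:
Step 1: union(9, 8) -> merged; set of 9 now {8, 9}
Step 2: union(11, 13) -> merged; set of 11 now {11, 13}
Step 3: union(7, 6) -> merged; set of 7 now {6, 7}
Step 4: union(0, 12) -> merged; set of 0 now {0, 12}
Step 5: union(0, 3) -> merged; set of 0 now {0, 3, 12}
Step 6: union(12, 3) -> already same set; set of 12 now {0, 3, 12}
Step 7: union(1, 14) -> merged; set of 1 now {1, 14}
Step 8: union(1, 7) -> merged; set of 1 now {1, 6, 7, 14}
Set of 9: {8, 9}; 8 is a member.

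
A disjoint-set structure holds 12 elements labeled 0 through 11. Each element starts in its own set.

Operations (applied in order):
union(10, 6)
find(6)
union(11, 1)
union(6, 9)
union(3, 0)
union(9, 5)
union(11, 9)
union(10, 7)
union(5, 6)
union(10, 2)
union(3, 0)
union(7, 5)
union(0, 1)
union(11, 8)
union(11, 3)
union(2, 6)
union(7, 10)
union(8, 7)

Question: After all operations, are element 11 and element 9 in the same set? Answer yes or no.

Step 1: union(10, 6) -> merged; set of 10 now {6, 10}
Step 2: find(6) -> no change; set of 6 is {6, 10}
Step 3: union(11, 1) -> merged; set of 11 now {1, 11}
Step 4: union(6, 9) -> merged; set of 6 now {6, 9, 10}
Step 5: union(3, 0) -> merged; set of 3 now {0, 3}
Step 6: union(9, 5) -> merged; set of 9 now {5, 6, 9, 10}
Step 7: union(11, 9) -> merged; set of 11 now {1, 5, 6, 9, 10, 11}
Step 8: union(10, 7) -> merged; set of 10 now {1, 5, 6, 7, 9, 10, 11}
Step 9: union(5, 6) -> already same set; set of 5 now {1, 5, 6, 7, 9, 10, 11}
Step 10: union(10, 2) -> merged; set of 10 now {1, 2, 5, 6, 7, 9, 10, 11}
Step 11: union(3, 0) -> already same set; set of 3 now {0, 3}
Step 12: union(7, 5) -> already same set; set of 7 now {1, 2, 5, 6, 7, 9, 10, 11}
Step 13: union(0, 1) -> merged; set of 0 now {0, 1, 2, 3, 5, 6, 7, 9, 10, 11}
Step 14: union(11, 8) -> merged; set of 11 now {0, 1, 2, 3, 5, 6, 7, 8, 9, 10, 11}
Step 15: union(11, 3) -> already same set; set of 11 now {0, 1, 2, 3, 5, 6, 7, 8, 9, 10, 11}
Step 16: union(2, 6) -> already same set; set of 2 now {0, 1, 2, 3, 5, 6, 7, 8, 9, 10, 11}
Step 17: union(7, 10) -> already same set; set of 7 now {0, 1, 2, 3, 5, 6, 7, 8, 9, 10, 11}
Step 18: union(8, 7) -> already same set; set of 8 now {0, 1, 2, 3, 5, 6, 7, 8, 9, 10, 11}
Set of 11: {0, 1, 2, 3, 5, 6, 7, 8, 9, 10, 11}; 9 is a member.

Answer: yes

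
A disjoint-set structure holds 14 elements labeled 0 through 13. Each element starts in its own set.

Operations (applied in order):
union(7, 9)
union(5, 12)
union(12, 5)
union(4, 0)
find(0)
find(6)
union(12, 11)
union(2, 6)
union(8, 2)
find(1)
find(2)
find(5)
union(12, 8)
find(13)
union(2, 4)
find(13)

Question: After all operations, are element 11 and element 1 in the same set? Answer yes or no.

Answer: no

Derivation:
Step 1: union(7, 9) -> merged; set of 7 now {7, 9}
Step 2: union(5, 12) -> merged; set of 5 now {5, 12}
Step 3: union(12, 5) -> already same set; set of 12 now {5, 12}
Step 4: union(4, 0) -> merged; set of 4 now {0, 4}
Step 5: find(0) -> no change; set of 0 is {0, 4}
Step 6: find(6) -> no change; set of 6 is {6}
Step 7: union(12, 11) -> merged; set of 12 now {5, 11, 12}
Step 8: union(2, 6) -> merged; set of 2 now {2, 6}
Step 9: union(8, 2) -> merged; set of 8 now {2, 6, 8}
Step 10: find(1) -> no change; set of 1 is {1}
Step 11: find(2) -> no change; set of 2 is {2, 6, 8}
Step 12: find(5) -> no change; set of 5 is {5, 11, 12}
Step 13: union(12, 8) -> merged; set of 12 now {2, 5, 6, 8, 11, 12}
Step 14: find(13) -> no change; set of 13 is {13}
Step 15: union(2, 4) -> merged; set of 2 now {0, 2, 4, 5, 6, 8, 11, 12}
Step 16: find(13) -> no change; set of 13 is {13}
Set of 11: {0, 2, 4, 5, 6, 8, 11, 12}; 1 is not a member.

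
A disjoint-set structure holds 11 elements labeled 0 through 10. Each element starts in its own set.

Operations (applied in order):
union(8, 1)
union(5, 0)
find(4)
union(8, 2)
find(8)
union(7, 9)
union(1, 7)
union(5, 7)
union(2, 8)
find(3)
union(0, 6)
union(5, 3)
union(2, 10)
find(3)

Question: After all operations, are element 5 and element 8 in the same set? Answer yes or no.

Answer: yes

Derivation:
Step 1: union(8, 1) -> merged; set of 8 now {1, 8}
Step 2: union(5, 0) -> merged; set of 5 now {0, 5}
Step 3: find(4) -> no change; set of 4 is {4}
Step 4: union(8, 2) -> merged; set of 8 now {1, 2, 8}
Step 5: find(8) -> no change; set of 8 is {1, 2, 8}
Step 6: union(7, 9) -> merged; set of 7 now {7, 9}
Step 7: union(1, 7) -> merged; set of 1 now {1, 2, 7, 8, 9}
Step 8: union(5, 7) -> merged; set of 5 now {0, 1, 2, 5, 7, 8, 9}
Step 9: union(2, 8) -> already same set; set of 2 now {0, 1, 2, 5, 7, 8, 9}
Step 10: find(3) -> no change; set of 3 is {3}
Step 11: union(0, 6) -> merged; set of 0 now {0, 1, 2, 5, 6, 7, 8, 9}
Step 12: union(5, 3) -> merged; set of 5 now {0, 1, 2, 3, 5, 6, 7, 8, 9}
Step 13: union(2, 10) -> merged; set of 2 now {0, 1, 2, 3, 5, 6, 7, 8, 9, 10}
Step 14: find(3) -> no change; set of 3 is {0, 1, 2, 3, 5, 6, 7, 8, 9, 10}
Set of 5: {0, 1, 2, 3, 5, 6, 7, 8, 9, 10}; 8 is a member.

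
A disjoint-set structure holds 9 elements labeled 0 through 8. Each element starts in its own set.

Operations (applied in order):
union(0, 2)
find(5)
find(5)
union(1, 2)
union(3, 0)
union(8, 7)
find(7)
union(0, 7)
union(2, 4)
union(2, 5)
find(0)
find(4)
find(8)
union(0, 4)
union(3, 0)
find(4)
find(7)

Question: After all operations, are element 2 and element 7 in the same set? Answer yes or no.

Step 1: union(0, 2) -> merged; set of 0 now {0, 2}
Step 2: find(5) -> no change; set of 5 is {5}
Step 3: find(5) -> no change; set of 5 is {5}
Step 4: union(1, 2) -> merged; set of 1 now {0, 1, 2}
Step 5: union(3, 0) -> merged; set of 3 now {0, 1, 2, 3}
Step 6: union(8, 7) -> merged; set of 8 now {7, 8}
Step 7: find(7) -> no change; set of 7 is {7, 8}
Step 8: union(0, 7) -> merged; set of 0 now {0, 1, 2, 3, 7, 8}
Step 9: union(2, 4) -> merged; set of 2 now {0, 1, 2, 3, 4, 7, 8}
Step 10: union(2, 5) -> merged; set of 2 now {0, 1, 2, 3, 4, 5, 7, 8}
Step 11: find(0) -> no change; set of 0 is {0, 1, 2, 3, 4, 5, 7, 8}
Step 12: find(4) -> no change; set of 4 is {0, 1, 2, 3, 4, 5, 7, 8}
Step 13: find(8) -> no change; set of 8 is {0, 1, 2, 3, 4, 5, 7, 8}
Step 14: union(0, 4) -> already same set; set of 0 now {0, 1, 2, 3, 4, 5, 7, 8}
Step 15: union(3, 0) -> already same set; set of 3 now {0, 1, 2, 3, 4, 5, 7, 8}
Step 16: find(4) -> no change; set of 4 is {0, 1, 2, 3, 4, 5, 7, 8}
Step 17: find(7) -> no change; set of 7 is {0, 1, 2, 3, 4, 5, 7, 8}
Set of 2: {0, 1, 2, 3, 4, 5, 7, 8}; 7 is a member.

Answer: yes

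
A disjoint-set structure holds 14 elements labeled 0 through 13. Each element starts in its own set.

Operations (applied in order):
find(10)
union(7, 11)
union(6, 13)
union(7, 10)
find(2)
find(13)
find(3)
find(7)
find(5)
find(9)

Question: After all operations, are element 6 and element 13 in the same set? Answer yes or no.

Answer: yes

Derivation:
Step 1: find(10) -> no change; set of 10 is {10}
Step 2: union(7, 11) -> merged; set of 7 now {7, 11}
Step 3: union(6, 13) -> merged; set of 6 now {6, 13}
Step 4: union(7, 10) -> merged; set of 7 now {7, 10, 11}
Step 5: find(2) -> no change; set of 2 is {2}
Step 6: find(13) -> no change; set of 13 is {6, 13}
Step 7: find(3) -> no change; set of 3 is {3}
Step 8: find(7) -> no change; set of 7 is {7, 10, 11}
Step 9: find(5) -> no change; set of 5 is {5}
Step 10: find(9) -> no change; set of 9 is {9}
Set of 6: {6, 13}; 13 is a member.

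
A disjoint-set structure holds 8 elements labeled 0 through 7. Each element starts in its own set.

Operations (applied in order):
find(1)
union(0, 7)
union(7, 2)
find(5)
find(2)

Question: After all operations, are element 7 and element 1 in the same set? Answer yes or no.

Step 1: find(1) -> no change; set of 1 is {1}
Step 2: union(0, 7) -> merged; set of 0 now {0, 7}
Step 3: union(7, 2) -> merged; set of 7 now {0, 2, 7}
Step 4: find(5) -> no change; set of 5 is {5}
Step 5: find(2) -> no change; set of 2 is {0, 2, 7}
Set of 7: {0, 2, 7}; 1 is not a member.

Answer: no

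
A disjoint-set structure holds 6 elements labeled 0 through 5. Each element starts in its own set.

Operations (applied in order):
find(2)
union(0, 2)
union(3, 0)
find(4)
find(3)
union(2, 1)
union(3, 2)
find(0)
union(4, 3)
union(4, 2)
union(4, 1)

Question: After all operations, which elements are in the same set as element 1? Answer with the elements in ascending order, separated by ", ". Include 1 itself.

Answer: 0, 1, 2, 3, 4

Derivation:
Step 1: find(2) -> no change; set of 2 is {2}
Step 2: union(0, 2) -> merged; set of 0 now {0, 2}
Step 3: union(3, 0) -> merged; set of 3 now {0, 2, 3}
Step 4: find(4) -> no change; set of 4 is {4}
Step 5: find(3) -> no change; set of 3 is {0, 2, 3}
Step 6: union(2, 1) -> merged; set of 2 now {0, 1, 2, 3}
Step 7: union(3, 2) -> already same set; set of 3 now {0, 1, 2, 3}
Step 8: find(0) -> no change; set of 0 is {0, 1, 2, 3}
Step 9: union(4, 3) -> merged; set of 4 now {0, 1, 2, 3, 4}
Step 10: union(4, 2) -> already same set; set of 4 now {0, 1, 2, 3, 4}
Step 11: union(4, 1) -> already same set; set of 4 now {0, 1, 2, 3, 4}
Component of 1: {0, 1, 2, 3, 4}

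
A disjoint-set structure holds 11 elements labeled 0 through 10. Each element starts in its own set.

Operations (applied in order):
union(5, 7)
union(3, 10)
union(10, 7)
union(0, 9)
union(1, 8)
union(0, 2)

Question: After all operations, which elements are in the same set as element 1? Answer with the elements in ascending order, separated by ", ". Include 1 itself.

Step 1: union(5, 7) -> merged; set of 5 now {5, 7}
Step 2: union(3, 10) -> merged; set of 3 now {3, 10}
Step 3: union(10, 7) -> merged; set of 10 now {3, 5, 7, 10}
Step 4: union(0, 9) -> merged; set of 0 now {0, 9}
Step 5: union(1, 8) -> merged; set of 1 now {1, 8}
Step 6: union(0, 2) -> merged; set of 0 now {0, 2, 9}
Component of 1: {1, 8}

Answer: 1, 8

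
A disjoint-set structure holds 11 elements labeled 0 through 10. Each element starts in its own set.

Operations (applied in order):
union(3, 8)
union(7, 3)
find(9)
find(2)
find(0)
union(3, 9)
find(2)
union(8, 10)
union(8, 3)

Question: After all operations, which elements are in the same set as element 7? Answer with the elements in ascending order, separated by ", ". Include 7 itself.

Step 1: union(3, 8) -> merged; set of 3 now {3, 8}
Step 2: union(7, 3) -> merged; set of 7 now {3, 7, 8}
Step 3: find(9) -> no change; set of 9 is {9}
Step 4: find(2) -> no change; set of 2 is {2}
Step 5: find(0) -> no change; set of 0 is {0}
Step 6: union(3, 9) -> merged; set of 3 now {3, 7, 8, 9}
Step 7: find(2) -> no change; set of 2 is {2}
Step 8: union(8, 10) -> merged; set of 8 now {3, 7, 8, 9, 10}
Step 9: union(8, 3) -> already same set; set of 8 now {3, 7, 8, 9, 10}
Component of 7: {3, 7, 8, 9, 10}

Answer: 3, 7, 8, 9, 10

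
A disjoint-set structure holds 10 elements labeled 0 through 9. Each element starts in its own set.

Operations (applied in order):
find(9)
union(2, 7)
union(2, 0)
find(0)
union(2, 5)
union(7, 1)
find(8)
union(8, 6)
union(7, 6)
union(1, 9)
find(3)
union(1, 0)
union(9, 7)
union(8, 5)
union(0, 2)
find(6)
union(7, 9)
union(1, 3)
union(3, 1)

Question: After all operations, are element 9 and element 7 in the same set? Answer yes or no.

Answer: yes

Derivation:
Step 1: find(9) -> no change; set of 9 is {9}
Step 2: union(2, 7) -> merged; set of 2 now {2, 7}
Step 3: union(2, 0) -> merged; set of 2 now {0, 2, 7}
Step 4: find(0) -> no change; set of 0 is {0, 2, 7}
Step 5: union(2, 5) -> merged; set of 2 now {0, 2, 5, 7}
Step 6: union(7, 1) -> merged; set of 7 now {0, 1, 2, 5, 7}
Step 7: find(8) -> no change; set of 8 is {8}
Step 8: union(8, 6) -> merged; set of 8 now {6, 8}
Step 9: union(7, 6) -> merged; set of 7 now {0, 1, 2, 5, 6, 7, 8}
Step 10: union(1, 9) -> merged; set of 1 now {0, 1, 2, 5, 6, 7, 8, 9}
Step 11: find(3) -> no change; set of 3 is {3}
Step 12: union(1, 0) -> already same set; set of 1 now {0, 1, 2, 5, 6, 7, 8, 9}
Step 13: union(9, 7) -> already same set; set of 9 now {0, 1, 2, 5, 6, 7, 8, 9}
Step 14: union(8, 5) -> already same set; set of 8 now {0, 1, 2, 5, 6, 7, 8, 9}
Step 15: union(0, 2) -> already same set; set of 0 now {0, 1, 2, 5, 6, 7, 8, 9}
Step 16: find(6) -> no change; set of 6 is {0, 1, 2, 5, 6, 7, 8, 9}
Step 17: union(7, 9) -> already same set; set of 7 now {0, 1, 2, 5, 6, 7, 8, 9}
Step 18: union(1, 3) -> merged; set of 1 now {0, 1, 2, 3, 5, 6, 7, 8, 9}
Step 19: union(3, 1) -> already same set; set of 3 now {0, 1, 2, 3, 5, 6, 7, 8, 9}
Set of 9: {0, 1, 2, 3, 5, 6, 7, 8, 9}; 7 is a member.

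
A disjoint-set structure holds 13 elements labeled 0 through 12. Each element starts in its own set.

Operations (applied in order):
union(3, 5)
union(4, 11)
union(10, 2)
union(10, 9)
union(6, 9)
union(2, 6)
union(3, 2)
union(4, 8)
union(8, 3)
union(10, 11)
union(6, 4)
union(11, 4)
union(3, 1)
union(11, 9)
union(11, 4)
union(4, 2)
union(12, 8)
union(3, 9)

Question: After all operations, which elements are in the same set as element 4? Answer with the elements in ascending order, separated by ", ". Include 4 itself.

Step 1: union(3, 5) -> merged; set of 3 now {3, 5}
Step 2: union(4, 11) -> merged; set of 4 now {4, 11}
Step 3: union(10, 2) -> merged; set of 10 now {2, 10}
Step 4: union(10, 9) -> merged; set of 10 now {2, 9, 10}
Step 5: union(6, 9) -> merged; set of 6 now {2, 6, 9, 10}
Step 6: union(2, 6) -> already same set; set of 2 now {2, 6, 9, 10}
Step 7: union(3, 2) -> merged; set of 3 now {2, 3, 5, 6, 9, 10}
Step 8: union(4, 8) -> merged; set of 4 now {4, 8, 11}
Step 9: union(8, 3) -> merged; set of 8 now {2, 3, 4, 5, 6, 8, 9, 10, 11}
Step 10: union(10, 11) -> already same set; set of 10 now {2, 3, 4, 5, 6, 8, 9, 10, 11}
Step 11: union(6, 4) -> already same set; set of 6 now {2, 3, 4, 5, 6, 8, 9, 10, 11}
Step 12: union(11, 4) -> already same set; set of 11 now {2, 3, 4, 5, 6, 8, 9, 10, 11}
Step 13: union(3, 1) -> merged; set of 3 now {1, 2, 3, 4, 5, 6, 8, 9, 10, 11}
Step 14: union(11, 9) -> already same set; set of 11 now {1, 2, 3, 4, 5, 6, 8, 9, 10, 11}
Step 15: union(11, 4) -> already same set; set of 11 now {1, 2, 3, 4, 5, 6, 8, 9, 10, 11}
Step 16: union(4, 2) -> already same set; set of 4 now {1, 2, 3, 4, 5, 6, 8, 9, 10, 11}
Step 17: union(12, 8) -> merged; set of 12 now {1, 2, 3, 4, 5, 6, 8, 9, 10, 11, 12}
Step 18: union(3, 9) -> already same set; set of 3 now {1, 2, 3, 4, 5, 6, 8, 9, 10, 11, 12}
Component of 4: {1, 2, 3, 4, 5, 6, 8, 9, 10, 11, 12}

Answer: 1, 2, 3, 4, 5, 6, 8, 9, 10, 11, 12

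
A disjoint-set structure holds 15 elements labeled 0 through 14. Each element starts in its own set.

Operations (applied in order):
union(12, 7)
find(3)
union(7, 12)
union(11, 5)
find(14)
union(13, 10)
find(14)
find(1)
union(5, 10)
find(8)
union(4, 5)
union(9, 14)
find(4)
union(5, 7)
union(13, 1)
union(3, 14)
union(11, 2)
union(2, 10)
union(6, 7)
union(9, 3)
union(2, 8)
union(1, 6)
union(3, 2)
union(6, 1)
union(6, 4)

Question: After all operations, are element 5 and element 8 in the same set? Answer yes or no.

Answer: yes

Derivation:
Step 1: union(12, 7) -> merged; set of 12 now {7, 12}
Step 2: find(3) -> no change; set of 3 is {3}
Step 3: union(7, 12) -> already same set; set of 7 now {7, 12}
Step 4: union(11, 5) -> merged; set of 11 now {5, 11}
Step 5: find(14) -> no change; set of 14 is {14}
Step 6: union(13, 10) -> merged; set of 13 now {10, 13}
Step 7: find(14) -> no change; set of 14 is {14}
Step 8: find(1) -> no change; set of 1 is {1}
Step 9: union(5, 10) -> merged; set of 5 now {5, 10, 11, 13}
Step 10: find(8) -> no change; set of 8 is {8}
Step 11: union(4, 5) -> merged; set of 4 now {4, 5, 10, 11, 13}
Step 12: union(9, 14) -> merged; set of 9 now {9, 14}
Step 13: find(4) -> no change; set of 4 is {4, 5, 10, 11, 13}
Step 14: union(5, 7) -> merged; set of 5 now {4, 5, 7, 10, 11, 12, 13}
Step 15: union(13, 1) -> merged; set of 13 now {1, 4, 5, 7, 10, 11, 12, 13}
Step 16: union(3, 14) -> merged; set of 3 now {3, 9, 14}
Step 17: union(11, 2) -> merged; set of 11 now {1, 2, 4, 5, 7, 10, 11, 12, 13}
Step 18: union(2, 10) -> already same set; set of 2 now {1, 2, 4, 5, 7, 10, 11, 12, 13}
Step 19: union(6, 7) -> merged; set of 6 now {1, 2, 4, 5, 6, 7, 10, 11, 12, 13}
Step 20: union(9, 3) -> already same set; set of 9 now {3, 9, 14}
Step 21: union(2, 8) -> merged; set of 2 now {1, 2, 4, 5, 6, 7, 8, 10, 11, 12, 13}
Step 22: union(1, 6) -> already same set; set of 1 now {1, 2, 4, 5, 6, 7, 8, 10, 11, 12, 13}
Step 23: union(3, 2) -> merged; set of 3 now {1, 2, 3, 4, 5, 6, 7, 8, 9, 10, 11, 12, 13, 14}
Step 24: union(6, 1) -> already same set; set of 6 now {1, 2, 3, 4, 5, 6, 7, 8, 9, 10, 11, 12, 13, 14}
Step 25: union(6, 4) -> already same set; set of 6 now {1, 2, 3, 4, 5, 6, 7, 8, 9, 10, 11, 12, 13, 14}
Set of 5: {1, 2, 3, 4, 5, 6, 7, 8, 9, 10, 11, 12, 13, 14}; 8 is a member.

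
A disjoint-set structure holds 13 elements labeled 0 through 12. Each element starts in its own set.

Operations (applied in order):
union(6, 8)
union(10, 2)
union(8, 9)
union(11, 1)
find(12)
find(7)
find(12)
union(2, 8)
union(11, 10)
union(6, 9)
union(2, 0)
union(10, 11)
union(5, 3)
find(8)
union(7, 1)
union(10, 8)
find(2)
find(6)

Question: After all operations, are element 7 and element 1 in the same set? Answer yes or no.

Answer: yes

Derivation:
Step 1: union(6, 8) -> merged; set of 6 now {6, 8}
Step 2: union(10, 2) -> merged; set of 10 now {2, 10}
Step 3: union(8, 9) -> merged; set of 8 now {6, 8, 9}
Step 4: union(11, 1) -> merged; set of 11 now {1, 11}
Step 5: find(12) -> no change; set of 12 is {12}
Step 6: find(7) -> no change; set of 7 is {7}
Step 7: find(12) -> no change; set of 12 is {12}
Step 8: union(2, 8) -> merged; set of 2 now {2, 6, 8, 9, 10}
Step 9: union(11, 10) -> merged; set of 11 now {1, 2, 6, 8, 9, 10, 11}
Step 10: union(6, 9) -> already same set; set of 6 now {1, 2, 6, 8, 9, 10, 11}
Step 11: union(2, 0) -> merged; set of 2 now {0, 1, 2, 6, 8, 9, 10, 11}
Step 12: union(10, 11) -> already same set; set of 10 now {0, 1, 2, 6, 8, 9, 10, 11}
Step 13: union(5, 3) -> merged; set of 5 now {3, 5}
Step 14: find(8) -> no change; set of 8 is {0, 1, 2, 6, 8, 9, 10, 11}
Step 15: union(7, 1) -> merged; set of 7 now {0, 1, 2, 6, 7, 8, 9, 10, 11}
Step 16: union(10, 8) -> already same set; set of 10 now {0, 1, 2, 6, 7, 8, 9, 10, 11}
Step 17: find(2) -> no change; set of 2 is {0, 1, 2, 6, 7, 8, 9, 10, 11}
Step 18: find(6) -> no change; set of 6 is {0, 1, 2, 6, 7, 8, 9, 10, 11}
Set of 7: {0, 1, 2, 6, 7, 8, 9, 10, 11}; 1 is a member.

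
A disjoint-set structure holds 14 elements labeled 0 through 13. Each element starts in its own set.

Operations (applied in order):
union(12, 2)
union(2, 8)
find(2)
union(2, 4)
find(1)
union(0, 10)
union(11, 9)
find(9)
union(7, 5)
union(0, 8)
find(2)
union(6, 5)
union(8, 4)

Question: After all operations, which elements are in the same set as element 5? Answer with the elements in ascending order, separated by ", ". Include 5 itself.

Answer: 5, 6, 7

Derivation:
Step 1: union(12, 2) -> merged; set of 12 now {2, 12}
Step 2: union(2, 8) -> merged; set of 2 now {2, 8, 12}
Step 3: find(2) -> no change; set of 2 is {2, 8, 12}
Step 4: union(2, 4) -> merged; set of 2 now {2, 4, 8, 12}
Step 5: find(1) -> no change; set of 1 is {1}
Step 6: union(0, 10) -> merged; set of 0 now {0, 10}
Step 7: union(11, 9) -> merged; set of 11 now {9, 11}
Step 8: find(9) -> no change; set of 9 is {9, 11}
Step 9: union(7, 5) -> merged; set of 7 now {5, 7}
Step 10: union(0, 8) -> merged; set of 0 now {0, 2, 4, 8, 10, 12}
Step 11: find(2) -> no change; set of 2 is {0, 2, 4, 8, 10, 12}
Step 12: union(6, 5) -> merged; set of 6 now {5, 6, 7}
Step 13: union(8, 4) -> already same set; set of 8 now {0, 2, 4, 8, 10, 12}
Component of 5: {5, 6, 7}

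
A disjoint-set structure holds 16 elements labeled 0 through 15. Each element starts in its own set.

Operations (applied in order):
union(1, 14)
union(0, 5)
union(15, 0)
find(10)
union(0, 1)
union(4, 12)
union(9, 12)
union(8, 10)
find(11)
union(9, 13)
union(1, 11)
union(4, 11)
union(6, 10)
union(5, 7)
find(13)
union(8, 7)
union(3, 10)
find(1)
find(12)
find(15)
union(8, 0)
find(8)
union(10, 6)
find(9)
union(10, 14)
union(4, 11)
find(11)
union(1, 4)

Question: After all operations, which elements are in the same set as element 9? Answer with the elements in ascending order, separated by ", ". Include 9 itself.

Step 1: union(1, 14) -> merged; set of 1 now {1, 14}
Step 2: union(0, 5) -> merged; set of 0 now {0, 5}
Step 3: union(15, 0) -> merged; set of 15 now {0, 5, 15}
Step 4: find(10) -> no change; set of 10 is {10}
Step 5: union(0, 1) -> merged; set of 0 now {0, 1, 5, 14, 15}
Step 6: union(4, 12) -> merged; set of 4 now {4, 12}
Step 7: union(9, 12) -> merged; set of 9 now {4, 9, 12}
Step 8: union(8, 10) -> merged; set of 8 now {8, 10}
Step 9: find(11) -> no change; set of 11 is {11}
Step 10: union(9, 13) -> merged; set of 9 now {4, 9, 12, 13}
Step 11: union(1, 11) -> merged; set of 1 now {0, 1, 5, 11, 14, 15}
Step 12: union(4, 11) -> merged; set of 4 now {0, 1, 4, 5, 9, 11, 12, 13, 14, 15}
Step 13: union(6, 10) -> merged; set of 6 now {6, 8, 10}
Step 14: union(5, 7) -> merged; set of 5 now {0, 1, 4, 5, 7, 9, 11, 12, 13, 14, 15}
Step 15: find(13) -> no change; set of 13 is {0, 1, 4, 5, 7, 9, 11, 12, 13, 14, 15}
Step 16: union(8, 7) -> merged; set of 8 now {0, 1, 4, 5, 6, 7, 8, 9, 10, 11, 12, 13, 14, 15}
Step 17: union(3, 10) -> merged; set of 3 now {0, 1, 3, 4, 5, 6, 7, 8, 9, 10, 11, 12, 13, 14, 15}
Step 18: find(1) -> no change; set of 1 is {0, 1, 3, 4, 5, 6, 7, 8, 9, 10, 11, 12, 13, 14, 15}
Step 19: find(12) -> no change; set of 12 is {0, 1, 3, 4, 5, 6, 7, 8, 9, 10, 11, 12, 13, 14, 15}
Step 20: find(15) -> no change; set of 15 is {0, 1, 3, 4, 5, 6, 7, 8, 9, 10, 11, 12, 13, 14, 15}
Step 21: union(8, 0) -> already same set; set of 8 now {0, 1, 3, 4, 5, 6, 7, 8, 9, 10, 11, 12, 13, 14, 15}
Step 22: find(8) -> no change; set of 8 is {0, 1, 3, 4, 5, 6, 7, 8, 9, 10, 11, 12, 13, 14, 15}
Step 23: union(10, 6) -> already same set; set of 10 now {0, 1, 3, 4, 5, 6, 7, 8, 9, 10, 11, 12, 13, 14, 15}
Step 24: find(9) -> no change; set of 9 is {0, 1, 3, 4, 5, 6, 7, 8, 9, 10, 11, 12, 13, 14, 15}
Step 25: union(10, 14) -> already same set; set of 10 now {0, 1, 3, 4, 5, 6, 7, 8, 9, 10, 11, 12, 13, 14, 15}
Step 26: union(4, 11) -> already same set; set of 4 now {0, 1, 3, 4, 5, 6, 7, 8, 9, 10, 11, 12, 13, 14, 15}
Step 27: find(11) -> no change; set of 11 is {0, 1, 3, 4, 5, 6, 7, 8, 9, 10, 11, 12, 13, 14, 15}
Step 28: union(1, 4) -> already same set; set of 1 now {0, 1, 3, 4, 5, 6, 7, 8, 9, 10, 11, 12, 13, 14, 15}
Component of 9: {0, 1, 3, 4, 5, 6, 7, 8, 9, 10, 11, 12, 13, 14, 15}

Answer: 0, 1, 3, 4, 5, 6, 7, 8, 9, 10, 11, 12, 13, 14, 15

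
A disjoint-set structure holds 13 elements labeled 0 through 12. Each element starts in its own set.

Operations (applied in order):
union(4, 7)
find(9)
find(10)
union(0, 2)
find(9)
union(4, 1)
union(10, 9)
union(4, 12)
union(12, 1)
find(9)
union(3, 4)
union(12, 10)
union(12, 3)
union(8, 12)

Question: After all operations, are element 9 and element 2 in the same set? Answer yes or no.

Step 1: union(4, 7) -> merged; set of 4 now {4, 7}
Step 2: find(9) -> no change; set of 9 is {9}
Step 3: find(10) -> no change; set of 10 is {10}
Step 4: union(0, 2) -> merged; set of 0 now {0, 2}
Step 5: find(9) -> no change; set of 9 is {9}
Step 6: union(4, 1) -> merged; set of 4 now {1, 4, 7}
Step 7: union(10, 9) -> merged; set of 10 now {9, 10}
Step 8: union(4, 12) -> merged; set of 4 now {1, 4, 7, 12}
Step 9: union(12, 1) -> already same set; set of 12 now {1, 4, 7, 12}
Step 10: find(9) -> no change; set of 9 is {9, 10}
Step 11: union(3, 4) -> merged; set of 3 now {1, 3, 4, 7, 12}
Step 12: union(12, 10) -> merged; set of 12 now {1, 3, 4, 7, 9, 10, 12}
Step 13: union(12, 3) -> already same set; set of 12 now {1, 3, 4, 7, 9, 10, 12}
Step 14: union(8, 12) -> merged; set of 8 now {1, 3, 4, 7, 8, 9, 10, 12}
Set of 9: {1, 3, 4, 7, 8, 9, 10, 12}; 2 is not a member.

Answer: no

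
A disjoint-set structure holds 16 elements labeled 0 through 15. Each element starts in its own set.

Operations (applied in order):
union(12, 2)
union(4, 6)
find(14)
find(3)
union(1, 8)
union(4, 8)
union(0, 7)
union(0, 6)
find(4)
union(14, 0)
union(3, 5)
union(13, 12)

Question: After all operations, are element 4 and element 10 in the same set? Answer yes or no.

Step 1: union(12, 2) -> merged; set of 12 now {2, 12}
Step 2: union(4, 6) -> merged; set of 4 now {4, 6}
Step 3: find(14) -> no change; set of 14 is {14}
Step 4: find(3) -> no change; set of 3 is {3}
Step 5: union(1, 8) -> merged; set of 1 now {1, 8}
Step 6: union(4, 8) -> merged; set of 4 now {1, 4, 6, 8}
Step 7: union(0, 7) -> merged; set of 0 now {0, 7}
Step 8: union(0, 6) -> merged; set of 0 now {0, 1, 4, 6, 7, 8}
Step 9: find(4) -> no change; set of 4 is {0, 1, 4, 6, 7, 8}
Step 10: union(14, 0) -> merged; set of 14 now {0, 1, 4, 6, 7, 8, 14}
Step 11: union(3, 5) -> merged; set of 3 now {3, 5}
Step 12: union(13, 12) -> merged; set of 13 now {2, 12, 13}
Set of 4: {0, 1, 4, 6, 7, 8, 14}; 10 is not a member.

Answer: no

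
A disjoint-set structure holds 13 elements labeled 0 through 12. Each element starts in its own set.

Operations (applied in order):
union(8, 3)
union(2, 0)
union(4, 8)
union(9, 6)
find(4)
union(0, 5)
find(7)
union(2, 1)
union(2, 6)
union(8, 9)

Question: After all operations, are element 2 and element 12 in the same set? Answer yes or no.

Step 1: union(8, 3) -> merged; set of 8 now {3, 8}
Step 2: union(2, 0) -> merged; set of 2 now {0, 2}
Step 3: union(4, 8) -> merged; set of 4 now {3, 4, 8}
Step 4: union(9, 6) -> merged; set of 9 now {6, 9}
Step 5: find(4) -> no change; set of 4 is {3, 4, 8}
Step 6: union(0, 5) -> merged; set of 0 now {0, 2, 5}
Step 7: find(7) -> no change; set of 7 is {7}
Step 8: union(2, 1) -> merged; set of 2 now {0, 1, 2, 5}
Step 9: union(2, 6) -> merged; set of 2 now {0, 1, 2, 5, 6, 9}
Step 10: union(8, 9) -> merged; set of 8 now {0, 1, 2, 3, 4, 5, 6, 8, 9}
Set of 2: {0, 1, 2, 3, 4, 5, 6, 8, 9}; 12 is not a member.

Answer: no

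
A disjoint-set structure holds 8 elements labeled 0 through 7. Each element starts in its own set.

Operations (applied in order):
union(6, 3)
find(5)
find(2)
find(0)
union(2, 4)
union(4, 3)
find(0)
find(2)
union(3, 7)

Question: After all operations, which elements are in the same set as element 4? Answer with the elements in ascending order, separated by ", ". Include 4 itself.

Step 1: union(6, 3) -> merged; set of 6 now {3, 6}
Step 2: find(5) -> no change; set of 5 is {5}
Step 3: find(2) -> no change; set of 2 is {2}
Step 4: find(0) -> no change; set of 0 is {0}
Step 5: union(2, 4) -> merged; set of 2 now {2, 4}
Step 6: union(4, 3) -> merged; set of 4 now {2, 3, 4, 6}
Step 7: find(0) -> no change; set of 0 is {0}
Step 8: find(2) -> no change; set of 2 is {2, 3, 4, 6}
Step 9: union(3, 7) -> merged; set of 3 now {2, 3, 4, 6, 7}
Component of 4: {2, 3, 4, 6, 7}

Answer: 2, 3, 4, 6, 7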